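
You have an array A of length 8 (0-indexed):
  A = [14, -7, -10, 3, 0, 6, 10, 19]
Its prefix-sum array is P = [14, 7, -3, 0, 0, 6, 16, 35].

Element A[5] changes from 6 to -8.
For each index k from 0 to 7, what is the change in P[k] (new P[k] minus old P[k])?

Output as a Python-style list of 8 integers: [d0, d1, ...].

Element change: A[5] 6 -> -8, delta = -14
For k < 5: P[k] unchanged, delta_P[k] = 0
For k >= 5: P[k] shifts by exactly -14
Delta array: [0, 0, 0, 0, 0, -14, -14, -14]

Answer: [0, 0, 0, 0, 0, -14, -14, -14]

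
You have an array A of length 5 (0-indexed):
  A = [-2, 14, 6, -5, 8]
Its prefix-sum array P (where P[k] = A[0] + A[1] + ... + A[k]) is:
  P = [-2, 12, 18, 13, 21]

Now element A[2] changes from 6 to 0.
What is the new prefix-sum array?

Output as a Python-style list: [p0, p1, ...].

Change: A[2] 6 -> 0, delta = -6
P[k] for k < 2: unchanged (A[2] not included)
P[k] for k >= 2: shift by delta = -6
  P[0] = -2 + 0 = -2
  P[1] = 12 + 0 = 12
  P[2] = 18 + -6 = 12
  P[3] = 13 + -6 = 7
  P[4] = 21 + -6 = 15

Answer: [-2, 12, 12, 7, 15]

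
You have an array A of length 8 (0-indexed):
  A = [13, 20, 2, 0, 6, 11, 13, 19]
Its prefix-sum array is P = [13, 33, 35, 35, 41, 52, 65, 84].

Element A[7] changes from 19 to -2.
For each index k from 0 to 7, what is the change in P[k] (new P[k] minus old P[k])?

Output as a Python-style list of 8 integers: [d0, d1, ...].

Element change: A[7] 19 -> -2, delta = -21
For k < 7: P[k] unchanged, delta_P[k] = 0
For k >= 7: P[k] shifts by exactly -21
Delta array: [0, 0, 0, 0, 0, 0, 0, -21]

Answer: [0, 0, 0, 0, 0, 0, 0, -21]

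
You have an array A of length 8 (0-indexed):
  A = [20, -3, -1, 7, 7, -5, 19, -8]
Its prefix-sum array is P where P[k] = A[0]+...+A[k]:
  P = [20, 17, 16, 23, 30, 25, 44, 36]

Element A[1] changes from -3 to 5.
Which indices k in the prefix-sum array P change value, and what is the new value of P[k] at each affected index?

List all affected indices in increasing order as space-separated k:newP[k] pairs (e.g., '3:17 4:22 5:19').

Answer: 1:25 2:24 3:31 4:38 5:33 6:52 7:44

Derivation:
P[k] = A[0] + ... + A[k]
P[k] includes A[1] iff k >= 1
Affected indices: 1, 2, ..., 7; delta = 8
  P[1]: 17 + 8 = 25
  P[2]: 16 + 8 = 24
  P[3]: 23 + 8 = 31
  P[4]: 30 + 8 = 38
  P[5]: 25 + 8 = 33
  P[6]: 44 + 8 = 52
  P[7]: 36 + 8 = 44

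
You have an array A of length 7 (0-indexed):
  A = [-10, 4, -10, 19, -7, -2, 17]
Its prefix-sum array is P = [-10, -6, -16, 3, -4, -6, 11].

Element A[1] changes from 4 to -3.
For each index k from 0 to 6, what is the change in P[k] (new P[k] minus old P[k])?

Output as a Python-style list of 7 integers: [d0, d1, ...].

Answer: [0, -7, -7, -7, -7, -7, -7]

Derivation:
Element change: A[1] 4 -> -3, delta = -7
For k < 1: P[k] unchanged, delta_P[k] = 0
For k >= 1: P[k] shifts by exactly -7
Delta array: [0, -7, -7, -7, -7, -7, -7]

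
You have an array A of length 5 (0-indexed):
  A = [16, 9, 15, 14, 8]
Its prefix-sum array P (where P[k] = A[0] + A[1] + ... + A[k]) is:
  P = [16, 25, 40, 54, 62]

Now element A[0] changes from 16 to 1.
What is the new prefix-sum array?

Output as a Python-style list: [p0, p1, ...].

Change: A[0] 16 -> 1, delta = -15
P[k] for k < 0: unchanged (A[0] not included)
P[k] for k >= 0: shift by delta = -15
  P[0] = 16 + -15 = 1
  P[1] = 25 + -15 = 10
  P[2] = 40 + -15 = 25
  P[3] = 54 + -15 = 39
  P[4] = 62 + -15 = 47

Answer: [1, 10, 25, 39, 47]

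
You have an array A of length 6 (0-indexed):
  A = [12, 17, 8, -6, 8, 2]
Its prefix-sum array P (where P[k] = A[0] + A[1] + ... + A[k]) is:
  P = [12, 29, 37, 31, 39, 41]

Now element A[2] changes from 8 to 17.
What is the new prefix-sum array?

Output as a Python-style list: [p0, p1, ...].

Answer: [12, 29, 46, 40, 48, 50]

Derivation:
Change: A[2] 8 -> 17, delta = 9
P[k] for k < 2: unchanged (A[2] not included)
P[k] for k >= 2: shift by delta = 9
  P[0] = 12 + 0 = 12
  P[1] = 29 + 0 = 29
  P[2] = 37 + 9 = 46
  P[3] = 31 + 9 = 40
  P[4] = 39 + 9 = 48
  P[5] = 41 + 9 = 50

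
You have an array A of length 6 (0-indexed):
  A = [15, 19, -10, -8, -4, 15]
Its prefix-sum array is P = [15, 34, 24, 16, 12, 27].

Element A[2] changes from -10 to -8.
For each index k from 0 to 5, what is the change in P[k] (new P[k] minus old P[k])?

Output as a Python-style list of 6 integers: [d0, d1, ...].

Element change: A[2] -10 -> -8, delta = 2
For k < 2: P[k] unchanged, delta_P[k] = 0
For k >= 2: P[k] shifts by exactly 2
Delta array: [0, 0, 2, 2, 2, 2]

Answer: [0, 0, 2, 2, 2, 2]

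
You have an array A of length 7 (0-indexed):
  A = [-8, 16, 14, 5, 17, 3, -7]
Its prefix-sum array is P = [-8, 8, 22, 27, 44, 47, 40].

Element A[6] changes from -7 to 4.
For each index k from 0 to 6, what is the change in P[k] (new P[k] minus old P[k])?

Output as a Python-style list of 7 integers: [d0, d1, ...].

Answer: [0, 0, 0, 0, 0, 0, 11]

Derivation:
Element change: A[6] -7 -> 4, delta = 11
For k < 6: P[k] unchanged, delta_P[k] = 0
For k >= 6: P[k] shifts by exactly 11
Delta array: [0, 0, 0, 0, 0, 0, 11]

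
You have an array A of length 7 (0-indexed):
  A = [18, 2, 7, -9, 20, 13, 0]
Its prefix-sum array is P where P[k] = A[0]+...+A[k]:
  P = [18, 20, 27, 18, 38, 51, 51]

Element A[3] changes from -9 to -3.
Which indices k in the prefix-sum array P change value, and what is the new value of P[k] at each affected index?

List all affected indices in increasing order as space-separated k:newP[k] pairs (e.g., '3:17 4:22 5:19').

P[k] = A[0] + ... + A[k]
P[k] includes A[3] iff k >= 3
Affected indices: 3, 4, ..., 6; delta = 6
  P[3]: 18 + 6 = 24
  P[4]: 38 + 6 = 44
  P[5]: 51 + 6 = 57
  P[6]: 51 + 6 = 57

Answer: 3:24 4:44 5:57 6:57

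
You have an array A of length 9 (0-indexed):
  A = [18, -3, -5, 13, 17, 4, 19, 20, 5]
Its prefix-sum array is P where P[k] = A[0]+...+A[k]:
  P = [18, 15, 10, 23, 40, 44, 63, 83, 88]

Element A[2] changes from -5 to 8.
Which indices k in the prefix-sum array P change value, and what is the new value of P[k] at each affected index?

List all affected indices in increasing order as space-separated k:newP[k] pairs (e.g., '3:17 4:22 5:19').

P[k] = A[0] + ... + A[k]
P[k] includes A[2] iff k >= 2
Affected indices: 2, 3, ..., 8; delta = 13
  P[2]: 10 + 13 = 23
  P[3]: 23 + 13 = 36
  P[4]: 40 + 13 = 53
  P[5]: 44 + 13 = 57
  P[6]: 63 + 13 = 76
  P[7]: 83 + 13 = 96
  P[8]: 88 + 13 = 101

Answer: 2:23 3:36 4:53 5:57 6:76 7:96 8:101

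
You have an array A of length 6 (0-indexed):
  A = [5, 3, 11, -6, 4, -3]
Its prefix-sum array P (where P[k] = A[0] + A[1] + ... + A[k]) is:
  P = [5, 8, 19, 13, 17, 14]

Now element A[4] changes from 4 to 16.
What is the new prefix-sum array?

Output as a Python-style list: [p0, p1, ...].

Change: A[4] 4 -> 16, delta = 12
P[k] for k < 4: unchanged (A[4] not included)
P[k] for k >= 4: shift by delta = 12
  P[0] = 5 + 0 = 5
  P[1] = 8 + 0 = 8
  P[2] = 19 + 0 = 19
  P[3] = 13 + 0 = 13
  P[4] = 17 + 12 = 29
  P[5] = 14 + 12 = 26

Answer: [5, 8, 19, 13, 29, 26]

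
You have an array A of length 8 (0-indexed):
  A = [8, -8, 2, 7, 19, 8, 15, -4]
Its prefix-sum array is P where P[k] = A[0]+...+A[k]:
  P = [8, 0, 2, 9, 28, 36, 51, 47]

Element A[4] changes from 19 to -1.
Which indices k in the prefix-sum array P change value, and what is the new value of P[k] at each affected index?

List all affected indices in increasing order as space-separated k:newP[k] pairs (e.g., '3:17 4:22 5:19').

Answer: 4:8 5:16 6:31 7:27

Derivation:
P[k] = A[0] + ... + A[k]
P[k] includes A[4] iff k >= 4
Affected indices: 4, 5, ..., 7; delta = -20
  P[4]: 28 + -20 = 8
  P[5]: 36 + -20 = 16
  P[6]: 51 + -20 = 31
  P[7]: 47 + -20 = 27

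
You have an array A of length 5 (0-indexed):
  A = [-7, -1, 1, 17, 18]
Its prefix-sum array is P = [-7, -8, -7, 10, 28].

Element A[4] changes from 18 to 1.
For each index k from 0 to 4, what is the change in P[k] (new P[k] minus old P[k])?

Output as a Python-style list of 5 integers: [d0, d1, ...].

Element change: A[4] 18 -> 1, delta = -17
For k < 4: P[k] unchanged, delta_P[k] = 0
For k >= 4: P[k] shifts by exactly -17
Delta array: [0, 0, 0, 0, -17]

Answer: [0, 0, 0, 0, -17]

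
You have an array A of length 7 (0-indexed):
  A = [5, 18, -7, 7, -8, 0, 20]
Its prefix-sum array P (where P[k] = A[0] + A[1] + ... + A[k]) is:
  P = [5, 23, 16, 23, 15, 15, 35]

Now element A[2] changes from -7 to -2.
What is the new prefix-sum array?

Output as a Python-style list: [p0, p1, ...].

Answer: [5, 23, 21, 28, 20, 20, 40]

Derivation:
Change: A[2] -7 -> -2, delta = 5
P[k] for k < 2: unchanged (A[2] not included)
P[k] for k >= 2: shift by delta = 5
  P[0] = 5 + 0 = 5
  P[1] = 23 + 0 = 23
  P[2] = 16 + 5 = 21
  P[3] = 23 + 5 = 28
  P[4] = 15 + 5 = 20
  P[5] = 15 + 5 = 20
  P[6] = 35 + 5 = 40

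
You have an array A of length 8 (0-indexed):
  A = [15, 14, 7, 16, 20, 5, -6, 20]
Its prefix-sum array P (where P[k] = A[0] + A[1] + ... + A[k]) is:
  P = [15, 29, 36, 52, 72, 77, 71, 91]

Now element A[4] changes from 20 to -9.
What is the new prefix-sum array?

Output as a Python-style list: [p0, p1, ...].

Change: A[4] 20 -> -9, delta = -29
P[k] for k < 4: unchanged (A[4] not included)
P[k] for k >= 4: shift by delta = -29
  P[0] = 15 + 0 = 15
  P[1] = 29 + 0 = 29
  P[2] = 36 + 0 = 36
  P[3] = 52 + 0 = 52
  P[4] = 72 + -29 = 43
  P[5] = 77 + -29 = 48
  P[6] = 71 + -29 = 42
  P[7] = 91 + -29 = 62

Answer: [15, 29, 36, 52, 43, 48, 42, 62]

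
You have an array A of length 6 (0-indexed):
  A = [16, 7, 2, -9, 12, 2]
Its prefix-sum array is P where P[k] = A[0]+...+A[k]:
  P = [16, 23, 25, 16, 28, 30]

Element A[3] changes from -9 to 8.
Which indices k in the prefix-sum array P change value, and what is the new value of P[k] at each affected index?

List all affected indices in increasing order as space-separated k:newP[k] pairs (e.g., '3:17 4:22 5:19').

Answer: 3:33 4:45 5:47

Derivation:
P[k] = A[0] + ... + A[k]
P[k] includes A[3] iff k >= 3
Affected indices: 3, 4, ..., 5; delta = 17
  P[3]: 16 + 17 = 33
  P[4]: 28 + 17 = 45
  P[5]: 30 + 17 = 47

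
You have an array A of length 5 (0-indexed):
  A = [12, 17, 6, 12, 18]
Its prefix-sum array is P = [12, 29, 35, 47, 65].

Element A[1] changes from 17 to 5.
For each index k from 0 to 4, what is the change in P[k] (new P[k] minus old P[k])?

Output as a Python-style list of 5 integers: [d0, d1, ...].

Answer: [0, -12, -12, -12, -12]

Derivation:
Element change: A[1] 17 -> 5, delta = -12
For k < 1: P[k] unchanged, delta_P[k] = 0
For k >= 1: P[k] shifts by exactly -12
Delta array: [0, -12, -12, -12, -12]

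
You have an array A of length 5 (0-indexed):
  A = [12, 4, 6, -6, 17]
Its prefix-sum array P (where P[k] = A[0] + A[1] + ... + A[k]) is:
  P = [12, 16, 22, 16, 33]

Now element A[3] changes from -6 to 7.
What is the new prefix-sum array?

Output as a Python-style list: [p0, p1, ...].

Change: A[3] -6 -> 7, delta = 13
P[k] for k < 3: unchanged (A[3] not included)
P[k] for k >= 3: shift by delta = 13
  P[0] = 12 + 0 = 12
  P[1] = 16 + 0 = 16
  P[2] = 22 + 0 = 22
  P[3] = 16 + 13 = 29
  P[4] = 33 + 13 = 46

Answer: [12, 16, 22, 29, 46]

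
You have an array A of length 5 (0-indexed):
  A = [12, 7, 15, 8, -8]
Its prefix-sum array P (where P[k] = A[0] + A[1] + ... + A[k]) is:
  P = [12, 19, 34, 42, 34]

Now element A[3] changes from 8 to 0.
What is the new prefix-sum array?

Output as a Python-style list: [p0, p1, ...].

Answer: [12, 19, 34, 34, 26]

Derivation:
Change: A[3] 8 -> 0, delta = -8
P[k] for k < 3: unchanged (A[3] not included)
P[k] for k >= 3: shift by delta = -8
  P[0] = 12 + 0 = 12
  P[1] = 19 + 0 = 19
  P[2] = 34 + 0 = 34
  P[3] = 42 + -8 = 34
  P[4] = 34 + -8 = 26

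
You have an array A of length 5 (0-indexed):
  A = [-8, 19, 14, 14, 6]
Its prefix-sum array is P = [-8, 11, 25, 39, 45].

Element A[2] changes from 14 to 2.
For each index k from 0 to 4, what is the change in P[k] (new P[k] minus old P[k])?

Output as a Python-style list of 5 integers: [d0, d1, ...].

Element change: A[2] 14 -> 2, delta = -12
For k < 2: P[k] unchanged, delta_P[k] = 0
For k >= 2: P[k] shifts by exactly -12
Delta array: [0, 0, -12, -12, -12]

Answer: [0, 0, -12, -12, -12]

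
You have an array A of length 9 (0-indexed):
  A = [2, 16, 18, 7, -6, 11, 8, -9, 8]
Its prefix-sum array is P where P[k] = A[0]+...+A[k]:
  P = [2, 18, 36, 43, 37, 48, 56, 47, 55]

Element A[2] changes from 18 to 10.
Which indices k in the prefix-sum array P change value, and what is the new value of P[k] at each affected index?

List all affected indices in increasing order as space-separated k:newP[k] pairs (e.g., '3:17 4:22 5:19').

P[k] = A[0] + ... + A[k]
P[k] includes A[2] iff k >= 2
Affected indices: 2, 3, ..., 8; delta = -8
  P[2]: 36 + -8 = 28
  P[3]: 43 + -8 = 35
  P[4]: 37 + -8 = 29
  P[5]: 48 + -8 = 40
  P[6]: 56 + -8 = 48
  P[7]: 47 + -8 = 39
  P[8]: 55 + -8 = 47

Answer: 2:28 3:35 4:29 5:40 6:48 7:39 8:47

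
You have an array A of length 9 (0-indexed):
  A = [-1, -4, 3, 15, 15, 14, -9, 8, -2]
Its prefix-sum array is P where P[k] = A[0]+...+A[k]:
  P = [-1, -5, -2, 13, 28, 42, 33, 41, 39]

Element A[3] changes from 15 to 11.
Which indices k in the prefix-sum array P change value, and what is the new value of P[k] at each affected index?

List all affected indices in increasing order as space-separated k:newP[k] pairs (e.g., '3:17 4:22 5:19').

Answer: 3:9 4:24 5:38 6:29 7:37 8:35

Derivation:
P[k] = A[0] + ... + A[k]
P[k] includes A[3] iff k >= 3
Affected indices: 3, 4, ..., 8; delta = -4
  P[3]: 13 + -4 = 9
  P[4]: 28 + -4 = 24
  P[5]: 42 + -4 = 38
  P[6]: 33 + -4 = 29
  P[7]: 41 + -4 = 37
  P[8]: 39 + -4 = 35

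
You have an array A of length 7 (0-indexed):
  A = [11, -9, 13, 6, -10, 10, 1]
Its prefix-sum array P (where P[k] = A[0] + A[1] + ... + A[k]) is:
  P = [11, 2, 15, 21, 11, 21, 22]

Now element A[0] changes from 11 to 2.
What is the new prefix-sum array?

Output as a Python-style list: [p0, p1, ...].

Change: A[0] 11 -> 2, delta = -9
P[k] for k < 0: unchanged (A[0] not included)
P[k] for k >= 0: shift by delta = -9
  P[0] = 11 + -9 = 2
  P[1] = 2 + -9 = -7
  P[2] = 15 + -9 = 6
  P[3] = 21 + -9 = 12
  P[4] = 11 + -9 = 2
  P[5] = 21 + -9 = 12
  P[6] = 22 + -9 = 13

Answer: [2, -7, 6, 12, 2, 12, 13]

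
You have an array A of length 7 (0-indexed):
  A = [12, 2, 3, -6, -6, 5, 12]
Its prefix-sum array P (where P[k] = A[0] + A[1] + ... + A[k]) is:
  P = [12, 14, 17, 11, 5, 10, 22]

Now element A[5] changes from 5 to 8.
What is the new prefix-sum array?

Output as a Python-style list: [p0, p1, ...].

Change: A[5] 5 -> 8, delta = 3
P[k] for k < 5: unchanged (A[5] not included)
P[k] for k >= 5: shift by delta = 3
  P[0] = 12 + 0 = 12
  P[1] = 14 + 0 = 14
  P[2] = 17 + 0 = 17
  P[3] = 11 + 0 = 11
  P[4] = 5 + 0 = 5
  P[5] = 10 + 3 = 13
  P[6] = 22 + 3 = 25

Answer: [12, 14, 17, 11, 5, 13, 25]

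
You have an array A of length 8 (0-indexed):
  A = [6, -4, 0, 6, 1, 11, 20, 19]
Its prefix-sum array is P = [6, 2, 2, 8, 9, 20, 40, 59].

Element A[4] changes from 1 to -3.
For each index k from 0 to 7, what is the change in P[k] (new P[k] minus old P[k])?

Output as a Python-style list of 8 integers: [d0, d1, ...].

Element change: A[4] 1 -> -3, delta = -4
For k < 4: P[k] unchanged, delta_P[k] = 0
For k >= 4: P[k] shifts by exactly -4
Delta array: [0, 0, 0, 0, -4, -4, -4, -4]

Answer: [0, 0, 0, 0, -4, -4, -4, -4]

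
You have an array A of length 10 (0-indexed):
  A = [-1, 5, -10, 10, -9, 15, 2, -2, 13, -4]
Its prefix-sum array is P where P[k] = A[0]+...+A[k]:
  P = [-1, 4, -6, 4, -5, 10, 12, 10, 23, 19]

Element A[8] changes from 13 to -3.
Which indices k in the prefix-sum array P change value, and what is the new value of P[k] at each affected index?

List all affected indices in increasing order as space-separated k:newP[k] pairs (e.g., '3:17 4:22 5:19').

P[k] = A[0] + ... + A[k]
P[k] includes A[8] iff k >= 8
Affected indices: 8, 9, ..., 9; delta = -16
  P[8]: 23 + -16 = 7
  P[9]: 19 + -16 = 3

Answer: 8:7 9:3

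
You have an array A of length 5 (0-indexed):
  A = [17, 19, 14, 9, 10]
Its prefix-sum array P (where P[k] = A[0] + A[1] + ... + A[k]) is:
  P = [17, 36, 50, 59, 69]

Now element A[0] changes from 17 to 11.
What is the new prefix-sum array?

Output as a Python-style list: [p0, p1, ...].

Answer: [11, 30, 44, 53, 63]

Derivation:
Change: A[0] 17 -> 11, delta = -6
P[k] for k < 0: unchanged (A[0] not included)
P[k] for k >= 0: shift by delta = -6
  P[0] = 17 + -6 = 11
  P[1] = 36 + -6 = 30
  P[2] = 50 + -6 = 44
  P[3] = 59 + -6 = 53
  P[4] = 69 + -6 = 63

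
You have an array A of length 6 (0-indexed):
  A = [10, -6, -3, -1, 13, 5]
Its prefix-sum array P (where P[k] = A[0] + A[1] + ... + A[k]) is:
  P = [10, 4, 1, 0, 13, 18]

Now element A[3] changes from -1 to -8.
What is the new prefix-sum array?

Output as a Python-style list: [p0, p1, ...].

Change: A[3] -1 -> -8, delta = -7
P[k] for k < 3: unchanged (A[3] not included)
P[k] for k >= 3: shift by delta = -7
  P[0] = 10 + 0 = 10
  P[1] = 4 + 0 = 4
  P[2] = 1 + 0 = 1
  P[3] = 0 + -7 = -7
  P[4] = 13 + -7 = 6
  P[5] = 18 + -7 = 11

Answer: [10, 4, 1, -7, 6, 11]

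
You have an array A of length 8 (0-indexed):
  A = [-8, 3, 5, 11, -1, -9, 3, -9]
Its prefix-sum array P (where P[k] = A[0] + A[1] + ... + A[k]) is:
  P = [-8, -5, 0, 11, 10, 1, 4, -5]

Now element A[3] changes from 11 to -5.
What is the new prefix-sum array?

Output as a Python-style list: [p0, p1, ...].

Answer: [-8, -5, 0, -5, -6, -15, -12, -21]

Derivation:
Change: A[3] 11 -> -5, delta = -16
P[k] for k < 3: unchanged (A[3] not included)
P[k] for k >= 3: shift by delta = -16
  P[0] = -8 + 0 = -8
  P[1] = -5 + 0 = -5
  P[2] = 0 + 0 = 0
  P[3] = 11 + -16 = -5
  P[4] = 10 + -16 = -6
  P[5] = 1 + -16 = -15
  P[6] = 4 + -16 = -12
  P[7] = -5 + -16 = -21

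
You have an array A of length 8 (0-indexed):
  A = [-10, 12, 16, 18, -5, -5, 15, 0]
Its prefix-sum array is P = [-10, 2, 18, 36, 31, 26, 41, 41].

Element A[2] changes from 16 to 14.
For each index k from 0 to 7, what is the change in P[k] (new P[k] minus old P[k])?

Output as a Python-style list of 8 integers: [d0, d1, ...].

Element change: A[2] 16 -> 14, delta = -2
For k < 2: P[k] unchanged, delta_P[k] = 0
For k >= 2: P[k] shifts by exactly -2
Delta array: [0, 0, -2, -2, -2, -2, -2, -2]

Answer: [0, 0, -2, -2, -2, -2, -2, -2]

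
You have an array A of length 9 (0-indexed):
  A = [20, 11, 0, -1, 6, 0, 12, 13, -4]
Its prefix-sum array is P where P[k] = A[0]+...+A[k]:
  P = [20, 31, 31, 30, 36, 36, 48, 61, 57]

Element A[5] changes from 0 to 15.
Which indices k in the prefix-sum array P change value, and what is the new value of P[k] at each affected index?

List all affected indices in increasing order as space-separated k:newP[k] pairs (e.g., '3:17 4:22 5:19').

P[k] = A[0] + ... + A[k]
P[k] includes A[5] iff k >= 5
Affected indices: 5, 6, ..., 8; delta = 15
  P[5]: 36 + 15 = 51
  P[6]: 48 + 15 = 63
  P[7]: 61 + 15 = 76
  P[8]: 57 + 15 = 72

Answer: 5:51 6:63 7:76 8:72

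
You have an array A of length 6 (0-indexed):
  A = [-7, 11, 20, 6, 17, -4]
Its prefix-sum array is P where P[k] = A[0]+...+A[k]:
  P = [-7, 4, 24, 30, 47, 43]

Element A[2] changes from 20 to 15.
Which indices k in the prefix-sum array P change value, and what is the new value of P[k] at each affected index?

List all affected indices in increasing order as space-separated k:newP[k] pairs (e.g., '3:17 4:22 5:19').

P[k] = A[0] + ... + A[k]
P[k] includes A[2] iff k >= 2
Affected indices: 2, 3, ..., 5; delta = -5
  P[2]: 24 + -5 = 19
  P[3]: 30 + -5 = 25
  P[4]: 47 + -5 = 42
  P[5]: 43 + -5 = 38

Answer: 2:19 3:25 4:42 5:38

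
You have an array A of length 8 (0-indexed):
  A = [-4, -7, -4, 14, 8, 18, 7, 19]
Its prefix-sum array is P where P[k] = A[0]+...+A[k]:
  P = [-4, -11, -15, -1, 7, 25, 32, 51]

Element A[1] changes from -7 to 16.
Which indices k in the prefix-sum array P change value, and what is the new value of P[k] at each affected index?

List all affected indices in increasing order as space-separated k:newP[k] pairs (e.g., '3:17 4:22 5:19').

Answer: 1:12 2:8 3:22 4:30 5:48 6:55 7:74

Derivation:
P[k] = A[0] + ... + A[k]
P[k] includes A[1] iff k >= 1
Affected indices: 1, 2, ..., 7; delta = 23
  P[1]: -11 + 23 = 12
  P[2]: -15 + 23 = 8
  P[3]: -1 + 23 = 22
  P[4]: 7 + 23 = 30
  P[5]: 25 + 23 = 48
  P[6]: 32 + 23 = 55
  P[7]: 51 + 23 = 74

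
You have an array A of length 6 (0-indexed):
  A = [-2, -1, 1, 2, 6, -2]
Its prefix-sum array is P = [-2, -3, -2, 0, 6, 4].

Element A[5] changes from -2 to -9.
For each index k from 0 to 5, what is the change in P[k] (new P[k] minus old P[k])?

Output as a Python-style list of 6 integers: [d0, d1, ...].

Element change: A[5] -2 -> -9, delta = -7
For k < 5: P[k] unchanged, delta_P[k] = 0
For k >= 5: P[k] shifts by exactly -7
Delta array: [0, 0, 0, 0, 0, -7]

Answer: [0, 0, 0, 0, 0, -7]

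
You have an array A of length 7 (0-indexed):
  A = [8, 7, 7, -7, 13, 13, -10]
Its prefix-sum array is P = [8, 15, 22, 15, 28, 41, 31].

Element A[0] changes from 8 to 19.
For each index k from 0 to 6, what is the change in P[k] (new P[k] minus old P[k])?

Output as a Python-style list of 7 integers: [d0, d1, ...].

Element change: A[0] 8 -> 19, delta = 11
For k < 0: P[k] unchanged, delta_P[k] = 0
For k >= 0: P[k] shifts by exactly 11
Delta array: [11, 11, 11, 11, 11, 11, 11]

Answer: [11, 11, 11, 11, 11, 11, 11]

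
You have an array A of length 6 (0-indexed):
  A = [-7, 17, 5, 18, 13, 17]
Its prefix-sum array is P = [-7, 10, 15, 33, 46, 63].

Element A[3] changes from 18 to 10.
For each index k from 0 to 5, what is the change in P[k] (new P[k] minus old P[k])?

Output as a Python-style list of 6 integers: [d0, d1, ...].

Element change: A[3] 18 -> 10, delta = -8
For k < 3: P[k] unchanged, delta_P[k] = 0
For k >= 3: P[k] shifts by exactly -8
Delta array: [0, 0, 0, -8, -8, -8]

Answer: [0, 0, 0, -8, -8, -8]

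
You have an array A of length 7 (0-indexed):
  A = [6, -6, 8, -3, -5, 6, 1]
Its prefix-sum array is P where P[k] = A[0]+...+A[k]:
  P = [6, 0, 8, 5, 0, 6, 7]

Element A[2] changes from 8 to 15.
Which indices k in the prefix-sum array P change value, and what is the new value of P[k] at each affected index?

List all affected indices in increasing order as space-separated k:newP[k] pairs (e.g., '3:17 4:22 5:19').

Answer: 2:15 3:12 4:7 5:13 6:14

Derivation:
P[k] = A[0] + ... + A[k]
P[k] includes A[2] iff k >= 2
Affected indices: 2, 3, ..., 6; delta = 7
  P[2]: 8 + 7 = 15
  P[3]: 5 + 7 = 12
  P[4]: 0 + 7 = 7
  P[5]: 6 + 7 = 13
  P[6]: 7 + 7 = 14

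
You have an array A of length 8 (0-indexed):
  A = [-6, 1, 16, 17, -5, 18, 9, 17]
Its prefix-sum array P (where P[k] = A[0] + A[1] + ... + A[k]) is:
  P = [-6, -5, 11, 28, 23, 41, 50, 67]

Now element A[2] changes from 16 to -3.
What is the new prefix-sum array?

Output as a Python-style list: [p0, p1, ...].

Change: A[2] 16 -> -3, delta = -19
P[k] for k < 2: unchanged (A[2] not included)
P[k] for k >= 2: shift by delta = -19
  P[0] = -6 + 0 = -6
  P[1] = -5 + 0 = -5
  P[2] = 11 + -19 = -8
  P[3] = 28 + -19 = 9
  P[4] = 23 + -19 = 4
  P[5] = 41 + -19 = 22
  P[6] = 50 + -19 = 31
  P[7] = 67 + -19 = 48

Answer: [-6, -5, -8, 9, 4, 22, 31, 48]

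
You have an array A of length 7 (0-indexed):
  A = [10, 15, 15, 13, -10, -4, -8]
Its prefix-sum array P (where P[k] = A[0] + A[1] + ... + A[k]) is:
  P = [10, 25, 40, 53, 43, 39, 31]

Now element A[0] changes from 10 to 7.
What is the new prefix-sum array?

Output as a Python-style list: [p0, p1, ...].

Answer: [7, 22, 37, 50, 40, 36, 28]

Derivation:
Change: A[0] 10 -> 7, delta = -3
P[k] for k < 0: unchanged (A[0] not included)
P[k] for k >= 0: shift by delta = -3
  P[0] = 10 + -3 = 7
  P[1] = 25 + -3 = 22
  P[2] = 40 + -3 = 37
  P[3] = 53 + -3 = 50
  P[4] = 43 + -3 = 40
  P[5] = 39 + -3 = 36
  P[6] = 31 + -3 = 28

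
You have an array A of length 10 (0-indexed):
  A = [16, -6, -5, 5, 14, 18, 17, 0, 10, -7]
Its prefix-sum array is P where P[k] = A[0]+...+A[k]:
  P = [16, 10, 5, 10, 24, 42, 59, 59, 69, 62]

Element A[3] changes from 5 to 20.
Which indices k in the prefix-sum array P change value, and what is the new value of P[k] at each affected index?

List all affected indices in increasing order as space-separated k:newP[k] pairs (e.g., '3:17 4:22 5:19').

P[k] = A[0] + ... + A[k]
P[k] includes A[3] iff k >= 3
Affected indices: 3, 4, ..., 9; delta = 15
  P[3]: 10 + 15 = 25
  P[4]: 24 + 15 = 39
  P[5]: 42 + 15 = 57
  P[6]: 59 + 15 = 74
  P[7]: 59 + 15 = 74
  P[8]: 69 + 15 = 84
  P[9]: 62 + 15 = 77

Answer: 3:25 4:39 5:57 6:74 7:74 8:84 9:77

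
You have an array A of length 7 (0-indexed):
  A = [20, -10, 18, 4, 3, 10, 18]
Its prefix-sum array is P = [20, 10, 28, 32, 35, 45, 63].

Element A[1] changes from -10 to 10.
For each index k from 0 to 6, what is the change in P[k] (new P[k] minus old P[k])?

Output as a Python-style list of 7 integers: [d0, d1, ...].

Element change: A[1] -10 -> 10, delta = 20
For k < 1: P[k] unchanged, delta_P[k] = 0
For k >= 1: P[k] shifts by exactly 20
Delta array: [0, 20, 20, 20, 20, 20, 20]

Answer: [0, 20, 20, 20, 20, 20, 20]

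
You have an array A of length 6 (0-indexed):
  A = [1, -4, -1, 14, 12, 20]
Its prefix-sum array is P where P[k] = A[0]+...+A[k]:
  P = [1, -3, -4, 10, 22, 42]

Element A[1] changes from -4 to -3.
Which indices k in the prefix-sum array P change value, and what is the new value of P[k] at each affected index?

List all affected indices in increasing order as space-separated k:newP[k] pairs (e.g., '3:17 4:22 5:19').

Answer: 1:-2 2:-3 3:11 4:23 5:43

Derivation:
P[k] = A[0] + ... + A[k]
P[k] includes A[1] iff k >= 1
Affected indices: 1, 2, ..., 5; delta = 1
  P[1]: -3 + 1 = -2
  P[2]: -4 + 1 = -3
  P[3]: 10 + 1 = 11
  P[4]: 22 + 1 = 23
  P[5]: 42 + 1 = 43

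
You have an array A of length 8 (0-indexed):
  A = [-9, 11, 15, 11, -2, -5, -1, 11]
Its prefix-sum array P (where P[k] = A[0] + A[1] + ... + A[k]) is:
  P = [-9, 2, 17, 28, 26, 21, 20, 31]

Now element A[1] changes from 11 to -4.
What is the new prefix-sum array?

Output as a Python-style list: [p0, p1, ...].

Change: A[1] 11 -> -4, delta = -15
P[k] for k < 1: unchanged (A[1] not included)
P[k] for k >= 1: shift by delta = -15
  P[0] = -9 + 0 = -9
  P[1] = 2 + -15 = -13
  P[2] = 17 + -15 = 2
  P[3] = 28 + -15 = 13
  P[4] = 26 + -15 = 11
  P[5] = 21 + -15 = 6
  P[6] = 20 + -15 = 5
  P[7] = 31 + -15 = 16

Answer: [-9, -13, 2, 13, 11, 6, 5, 16]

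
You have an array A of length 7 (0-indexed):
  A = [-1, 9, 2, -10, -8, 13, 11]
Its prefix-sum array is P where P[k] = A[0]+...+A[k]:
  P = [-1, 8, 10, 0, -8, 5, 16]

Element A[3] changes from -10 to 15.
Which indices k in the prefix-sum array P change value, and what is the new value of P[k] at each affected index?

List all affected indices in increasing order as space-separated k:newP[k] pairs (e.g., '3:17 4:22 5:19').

P[k] = A[0] + ... + A[k]
P[k] includes A[3] iff k >= 3
Affected indices: 3, 4, ..., 6; delta = 25
  P[3]: 0 + 25 = 25
  P[4]: -8 + 25 = 17
  P[5]: 5 + 25 = 30
  P[6]: 16 + 25 = 41

Answer: 3:25 4:17 5:30 6:41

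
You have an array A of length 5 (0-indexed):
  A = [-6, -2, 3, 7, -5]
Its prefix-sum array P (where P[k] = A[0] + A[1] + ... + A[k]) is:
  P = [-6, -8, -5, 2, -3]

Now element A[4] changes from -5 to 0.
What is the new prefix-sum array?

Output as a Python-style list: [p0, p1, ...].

Answer: [-6, -8, -5, 2, 2]

Derivation:
Change: A[4] -5 -> 0, delta = 5
P[k] for k < 4: unchanged (A[4] not included)
P[k] for k >= 4: shift by delta = 5
  P[0] = -6 + 0 = -6
  P[1] = -8 + 0 = -8
  P[2] = -5 + 0 = -5
  P[3] = 2 + 0 = 2
  P[4] = -3 + 5 = 2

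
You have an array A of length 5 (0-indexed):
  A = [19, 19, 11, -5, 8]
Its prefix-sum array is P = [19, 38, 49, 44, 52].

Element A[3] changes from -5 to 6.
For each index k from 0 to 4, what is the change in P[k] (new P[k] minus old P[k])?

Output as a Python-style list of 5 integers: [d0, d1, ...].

Answer: [0, 0, 0, 11, 11]

Derivation:
Element change: A[3] -5 -> 6, delta = 11
For k < 3: P[k] unchanged, delta_P[k] = 0
For k >= 3: P[k] shifts by exactly 11
Delta array: [0, 0, 0, 11, 11]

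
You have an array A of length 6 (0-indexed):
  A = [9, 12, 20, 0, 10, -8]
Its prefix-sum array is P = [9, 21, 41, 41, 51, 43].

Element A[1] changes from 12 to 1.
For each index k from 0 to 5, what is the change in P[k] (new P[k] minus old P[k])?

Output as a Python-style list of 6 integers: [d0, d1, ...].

Element change: A[1] 12 -> 1, delta = -11
For k < 1: P[k] unchanged, delta_P[k] = 0
For k >= 1: P[k] shifts by exactly -11
Delta array: [0, -11, -11, -11, -11, -11]

Answer: [0, -11, -11, -11, -11, -11]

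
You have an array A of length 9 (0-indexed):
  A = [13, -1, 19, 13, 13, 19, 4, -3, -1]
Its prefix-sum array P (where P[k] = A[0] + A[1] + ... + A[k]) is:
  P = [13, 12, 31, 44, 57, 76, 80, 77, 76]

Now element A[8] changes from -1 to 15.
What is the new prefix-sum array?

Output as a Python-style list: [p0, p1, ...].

Change: A[8] -1 -> 15, delta = 16
P[k] for k < 8: unchanged (A[8] not included)
P[k] for k >= 8: shift by delta = 16
  P[0] = 13 + 0 = 13
  P[1] = 12 + 0 = 12
  P[2] = 31 + 0 = 31
  P[3] = 44 + 0 = 44
  P[4] = 57 + 0 = 57
  P[5] = 76 + 0 = 76
  P[6] = 80 + 0 = 80
  P[7] = 77 + 0 = 77
  P[8] = 76 + 16 = 92

Answer: [13, 12, 31, 44, 57, 76, 80, 77, 92]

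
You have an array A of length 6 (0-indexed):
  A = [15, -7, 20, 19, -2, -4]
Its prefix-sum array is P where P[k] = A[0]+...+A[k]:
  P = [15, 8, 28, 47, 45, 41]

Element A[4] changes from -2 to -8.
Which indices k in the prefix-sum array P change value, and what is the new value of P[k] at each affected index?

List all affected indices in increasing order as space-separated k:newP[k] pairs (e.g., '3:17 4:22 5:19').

P[k] = A[0] + ... + A[k]
P[k] includes A[4] iff k >= 4
Affected indices: 4, 5, ..., 5; delta = -6
  P[4]: 45 + -6 = 39
  P[5]: 41 + -6 = 35

Answer: 4:39 5:35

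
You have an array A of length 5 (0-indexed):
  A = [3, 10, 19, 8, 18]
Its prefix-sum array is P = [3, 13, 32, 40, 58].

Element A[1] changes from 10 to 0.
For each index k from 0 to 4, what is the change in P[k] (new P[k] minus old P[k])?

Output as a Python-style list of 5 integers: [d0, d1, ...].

Element change: A[1] 10 -> 0, delta = -10
For k < 1: P[k] unchanged, delta_P[k] = 0
For k >= 1: P[k] shifts by exactly -10
Delta array: [0, -10, -10, -10, -10]

Answer: [0, -10, -10, -10, -10]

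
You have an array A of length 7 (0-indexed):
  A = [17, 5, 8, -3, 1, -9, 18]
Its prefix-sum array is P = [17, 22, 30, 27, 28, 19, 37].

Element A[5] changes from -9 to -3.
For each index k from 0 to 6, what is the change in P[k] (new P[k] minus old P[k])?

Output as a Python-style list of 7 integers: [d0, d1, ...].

Answer: [0, 0, 0, 0, 0, 6, 6]

Derivation:
Element change: A[5] -9 -> -3, delta = 6
For k < 5: P[k] unchanged, delta_P[k] = 0
For k >= 5: P[k] shifts by exactly 6
Delta array: [0, 0, 0, 0, 0, 6, 6]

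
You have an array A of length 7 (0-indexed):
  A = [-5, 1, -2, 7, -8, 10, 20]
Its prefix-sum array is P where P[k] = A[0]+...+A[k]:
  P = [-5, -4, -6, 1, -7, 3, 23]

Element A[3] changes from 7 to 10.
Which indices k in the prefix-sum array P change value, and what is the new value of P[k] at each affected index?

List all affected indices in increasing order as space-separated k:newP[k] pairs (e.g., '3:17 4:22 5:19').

Answer: 3:4 4:-4 5:6 6:26

Derivation:
P[k] = A[0] + ... + A[k]
P[k] includes A[3] iff k >= 3
Affected indices: 3, 4, ..., 6; delta = 3
  P[3]: 1 + 3 = 4
  P[4]: -7 + 3 = -4
  P[5]: 3 + 3 = 6
  P[6]: 23 + 3 = 26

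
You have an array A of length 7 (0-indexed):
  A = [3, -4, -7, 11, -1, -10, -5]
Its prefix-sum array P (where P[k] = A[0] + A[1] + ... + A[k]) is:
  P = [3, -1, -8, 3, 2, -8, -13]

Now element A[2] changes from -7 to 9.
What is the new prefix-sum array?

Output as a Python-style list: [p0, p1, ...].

Change: A[2] -7 -> 9, delta = 16
P[k] for k < 2: unchanged (A[2] not included)
P[k] for k >= 2: shift by delta = 16
  P[0] = 3 + 0 = 3
  P[1] = -1 + 0 = -1
  P[2] = -8 + 16 = 8
  P[3] = 3 + 16 = 19
  P[4] = 2 + 16 = 18
  P[5] = -8 + 16 = 8
  P[6] = -13 + 16 = 3

Answer: [3, -1, 8, 19, 18, 8, 3]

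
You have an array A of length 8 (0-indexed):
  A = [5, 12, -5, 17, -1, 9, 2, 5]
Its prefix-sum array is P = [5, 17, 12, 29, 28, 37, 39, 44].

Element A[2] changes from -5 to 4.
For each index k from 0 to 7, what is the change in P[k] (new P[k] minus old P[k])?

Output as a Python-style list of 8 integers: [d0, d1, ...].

Answer: [0, 0, 9, 9, 9, 9, 9, 9]

Derivation:
Element change: A[2] -5 -> 4, delta = 9
For k < 2: P[k] unchanged, delta_P[k] = 0
For k >= 2: P[k] shifts by exactly 9
Delta array: [0, 0, 9, 9, 9, 9, 9, 9]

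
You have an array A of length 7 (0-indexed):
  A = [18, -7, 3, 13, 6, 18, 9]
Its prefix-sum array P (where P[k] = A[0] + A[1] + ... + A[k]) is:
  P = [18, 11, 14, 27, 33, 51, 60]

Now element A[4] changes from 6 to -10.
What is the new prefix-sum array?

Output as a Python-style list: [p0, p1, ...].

Change: A[4] 6 -> -10, delta = -16
P[k] for k < 4: unchanged (A[4] not included)
P[k] for k >= 4: shift by delta = -16
  P[0] = 18 + 0 = 18
  P[1] = 11 + 0 = 11
  P[2] = 14 + 0 = 14
  P[3] = 27 + 0 = 27
  P[4] = 33 + -16 = 17
  P[5] = 51 + -16 = 35
  P[6] = 60 + -16 = 44

Answer: [18, 11, 14, 27, 17, 35, 44]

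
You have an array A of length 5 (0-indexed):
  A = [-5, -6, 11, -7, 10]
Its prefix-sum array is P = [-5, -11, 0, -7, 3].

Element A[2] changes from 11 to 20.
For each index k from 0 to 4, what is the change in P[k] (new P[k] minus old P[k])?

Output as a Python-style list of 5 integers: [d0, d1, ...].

Answer: [0, 0, 9, 9, 9]

Derivation:
Element change: A[2] 11 -> 20, delta = 9
For k < 2: P[k] unchanged, delta_P[k] = 0
For k >= 2: P[k] shifts by exactly 9
Delta array: [0, 0, 9, 9, 9]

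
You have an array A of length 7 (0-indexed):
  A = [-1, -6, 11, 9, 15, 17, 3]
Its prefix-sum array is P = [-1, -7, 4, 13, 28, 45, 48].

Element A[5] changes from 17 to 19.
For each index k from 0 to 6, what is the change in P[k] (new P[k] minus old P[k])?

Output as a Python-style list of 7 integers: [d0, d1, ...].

Element change: A[5] 17 -> 19, delta = 2
For k < 5: P[k] unchanged, delta_P[k] = 0
For k >= 5: P[k] shifts by exactly 2
Delta array: [0, 0, 0, 0, 0, 2, 2]

Answer: [0, 0, 0, 0, 0, 2, 2]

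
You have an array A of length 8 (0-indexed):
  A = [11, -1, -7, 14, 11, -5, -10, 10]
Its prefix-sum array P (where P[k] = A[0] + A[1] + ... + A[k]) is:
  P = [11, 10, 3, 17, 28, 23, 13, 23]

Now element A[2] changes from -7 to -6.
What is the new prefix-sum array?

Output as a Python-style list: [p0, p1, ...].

Change: A[2] -7 -> -6, delta = 1
P[k] for k < 2: unchanged (A[2] not included)
P[k] for k >= 2: shift by delta = 1
  P[0] = 11 + 0 = 11
  P[1] = 10 + 0 = 10
  P[2] = 3 + 1 = 4
  P[3] = 17 + 1 = 18
  P[4] = 28 + 1 = 29
  P[5] = 23 + 1 = 24
  P[6] = 13 + 1 = 14
  P[7] = 23 + 1 = 24

Answer: [11, 10, 4, 18, 29, 24, 14, 24]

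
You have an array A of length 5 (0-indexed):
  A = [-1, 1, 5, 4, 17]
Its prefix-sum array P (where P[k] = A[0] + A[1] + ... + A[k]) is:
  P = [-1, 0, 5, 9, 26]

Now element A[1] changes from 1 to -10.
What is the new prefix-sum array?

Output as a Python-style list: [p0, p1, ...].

Change: A[1] 1 -> -10, delta = -11
P[k] for k < 1: unchanged (A[1] not included)
P[k] for k >= 1: shift by delta = -11
  P[0] = -1 + 0 = -1
  P[1] = 0 + -11 = -11
  P[2] = 5 + -11 = -6
  P[3] = 9 + -11 = -2
  P[4] = 26 + -11 = 15

Answer: [-1, -11, -6, -2, 15]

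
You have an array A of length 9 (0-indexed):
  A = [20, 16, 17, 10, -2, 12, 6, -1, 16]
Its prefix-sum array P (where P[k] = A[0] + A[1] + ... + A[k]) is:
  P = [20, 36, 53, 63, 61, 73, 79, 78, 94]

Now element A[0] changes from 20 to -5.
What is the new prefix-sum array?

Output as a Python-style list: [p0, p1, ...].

Answer: [-5, 11, 28, 38, 36, 48, 54, 53, 69]

Derivation:
Change: A[0] 20 -> -5, delta = -25
P[k] for k < 0: unchanged (A[0] not included)
P[k] for k >= 0: shift by delta = -25
  P[0] = 20 + -25 = -5
  P[1] = 36 + -25 = 11
  P[2] = 53 + -25 = 28
  P[3] = 63 + -25 = 38
  P[4] = 61 + -25 = 36
  P[5] = 73 + -25 = 48
  P[6] = 79 + -25 = 54
  P[7] = 78 + -25 = 53
  P[8] = 94 + -25 = 69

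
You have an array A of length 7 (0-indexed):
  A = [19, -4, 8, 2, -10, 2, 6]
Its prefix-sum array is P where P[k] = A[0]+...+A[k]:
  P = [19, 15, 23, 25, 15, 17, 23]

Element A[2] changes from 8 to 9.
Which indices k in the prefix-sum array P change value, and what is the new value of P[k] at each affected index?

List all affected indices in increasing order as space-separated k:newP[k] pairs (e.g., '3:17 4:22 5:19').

Answer: 2:24 3:26 4:16 5:18 6:24

Derivation:
P[k] = A[0] + ... + A[k]
P[k] includes A[2] iff k >= 2
Affected indices: 2, 3, ..., 6; delta = 1
  P[2]: 23 + 1 = 24
  P[3]: 25 + 1 = 26
  P[4]: 15 + 1 = 16
  P[5]: 17 + 1 = 18
  P[6]: 23 + 1 = 24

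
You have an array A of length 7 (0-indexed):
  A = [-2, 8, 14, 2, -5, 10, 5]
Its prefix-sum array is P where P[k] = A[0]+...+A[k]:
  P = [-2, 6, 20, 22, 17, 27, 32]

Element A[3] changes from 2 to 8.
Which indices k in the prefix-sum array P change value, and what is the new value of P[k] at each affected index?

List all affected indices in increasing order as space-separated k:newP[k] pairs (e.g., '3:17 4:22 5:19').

P[k] = A[0] + ... + A[k]
P[k] includes A[3] iff k >= 3
Affected indices: 3, 4, ..., 6; delta = 6
  P[3]: 22 + 6 = 28
  P[4]: 17 + 6 = 23
  P[5]: 27 + 6 = 33
  P[6]: 32 + 6 = 38

Answer: 3:28 4:23 5:33 6:38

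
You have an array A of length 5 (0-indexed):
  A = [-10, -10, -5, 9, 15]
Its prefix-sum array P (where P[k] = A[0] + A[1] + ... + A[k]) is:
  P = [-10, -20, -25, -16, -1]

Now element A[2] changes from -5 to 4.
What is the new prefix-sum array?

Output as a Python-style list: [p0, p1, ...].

Answer: [-10, -20, -16, -7, 8]

Derivation:
Change: A[2] -5 -> 4, delta = 9
P[k] for k < 2: unchanged (A[2] not included)
P[k] for k >= 2: shift by delta = 9
  P[0] = -10 + 0 = -10
  P[1] = -20 + 0 = -20
  P[2] = -25 + 9 = -16
  P[3] = -16 + 9 = -7
  P[4] = -1 + 9 = 8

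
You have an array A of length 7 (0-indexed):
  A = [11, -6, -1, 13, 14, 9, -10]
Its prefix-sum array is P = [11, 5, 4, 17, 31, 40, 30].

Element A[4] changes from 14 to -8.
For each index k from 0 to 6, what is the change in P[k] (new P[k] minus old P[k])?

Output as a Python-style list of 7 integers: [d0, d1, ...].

Answer: [0, 0, 0, 0, -22, -22, -22]

Derivation:
Element change: A[4] 14 -> -8, delta = -22
For k < 4: P[k] unchanged, delta_P[k] = 0
For k >= 4: P[k] shifts by exactly -22
Delta array: [0, 0, 0, 0, -22, -22, -22]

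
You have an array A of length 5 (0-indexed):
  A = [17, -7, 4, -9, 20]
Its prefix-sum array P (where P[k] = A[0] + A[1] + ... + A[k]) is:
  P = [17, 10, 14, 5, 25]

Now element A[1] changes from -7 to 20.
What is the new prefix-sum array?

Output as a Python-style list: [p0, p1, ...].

Answer: [17, 37, 41, 32, 52]

Derivation:
Change: A[1] -7 -> 20, delta = 27
P[k] for k < 1: unchanged (A[1] not included)
P[k] for k >= 1: shift by delta = 27
  P[0] = 17 + 0 = 17
  P[1] = 10 + 27 = 37
  P[2] = 14 + 27 = 41
  P[3] = 5 + 27 = 32
  P[4] = 25 + 27 = 52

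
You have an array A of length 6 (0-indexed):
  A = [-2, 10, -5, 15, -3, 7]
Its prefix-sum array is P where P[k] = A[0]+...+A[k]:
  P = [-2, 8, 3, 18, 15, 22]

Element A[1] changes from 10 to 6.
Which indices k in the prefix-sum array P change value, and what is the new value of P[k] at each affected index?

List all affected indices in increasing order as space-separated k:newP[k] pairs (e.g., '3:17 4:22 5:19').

Answer: 1:4 2:-1 3:14 4:11 5:18

Derivation:
P[k] = A[0] + ... + A[k]
P[k] includes A[1] iff k >= 1
Affected indices: 1, 2, ..., 5; delta = -4
  P[1]: 8 + -4 = 4
  P[2]: 3 + -4 = -1
  P[3]: 18 + -4 = 14
  P[4]: 15 + -4 = 11
  P[5]: 22 + -4 = 18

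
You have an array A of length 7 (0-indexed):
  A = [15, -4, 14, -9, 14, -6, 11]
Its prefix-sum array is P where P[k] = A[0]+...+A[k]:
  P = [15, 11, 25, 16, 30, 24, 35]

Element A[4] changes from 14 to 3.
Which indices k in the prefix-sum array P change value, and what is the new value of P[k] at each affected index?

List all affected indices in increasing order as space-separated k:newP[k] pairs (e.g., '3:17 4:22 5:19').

P[k] = A[0] + ... + A[k]
P[k] includes A[4] iff k >= 4
Affected indices: 4, 5, ..., 6; delta = -11
  P[4]: 30 + -11 = 19
  P[5]: 24 + -11 = 13
  P[6]: 35 + -11 = 24

Answer: 4:19 5:13 6:24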